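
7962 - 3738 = 4224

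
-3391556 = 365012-3756568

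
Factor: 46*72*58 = 2^5*3^2*23^1*29^1 = 192096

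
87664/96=5479/6 ≈ 913.17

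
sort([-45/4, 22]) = [-45/4, 22]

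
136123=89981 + 46142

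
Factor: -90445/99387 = -1*3^(-5)*5^1*409^(-1)*18089^1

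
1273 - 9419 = -8146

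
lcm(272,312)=10608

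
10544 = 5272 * 2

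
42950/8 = 5368 + 3/4 = 5368.75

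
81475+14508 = 95983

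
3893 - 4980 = -1087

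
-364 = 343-707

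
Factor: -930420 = -1 * 2^2 * 3^3 * 5^1 * 1723^1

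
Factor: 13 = 13^1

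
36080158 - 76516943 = -40436785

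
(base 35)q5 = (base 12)643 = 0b1110010011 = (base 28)14j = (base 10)915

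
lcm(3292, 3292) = 3292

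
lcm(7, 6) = 42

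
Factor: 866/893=2^1 * 19^(-1) * 47^(-1) * 433^1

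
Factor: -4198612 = -1 * 2^2 * 11^1 * 37^1 * 2579^1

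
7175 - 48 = 7127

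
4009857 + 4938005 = 8947862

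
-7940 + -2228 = -10168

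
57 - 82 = -25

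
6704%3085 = 534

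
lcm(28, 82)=1148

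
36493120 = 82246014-45752894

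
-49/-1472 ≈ 0.0333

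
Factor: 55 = 5^1 * 11^1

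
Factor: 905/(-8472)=-1*2^(-3)*3^(-1)*5^1*181^1*353^(-1)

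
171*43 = 7353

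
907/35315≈0.0257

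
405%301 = 104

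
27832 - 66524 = -38692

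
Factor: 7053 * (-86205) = -1 * 3^2 * 5^1 * 7^1 * 821^1 * 2351^1 = -608003865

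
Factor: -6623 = -1*37^1*179^1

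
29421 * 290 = 8532090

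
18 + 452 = 470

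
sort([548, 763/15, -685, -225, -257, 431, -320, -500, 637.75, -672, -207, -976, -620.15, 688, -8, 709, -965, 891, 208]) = [-976, -965, -685, -672, -620.15, -500, -320, -257, -225, -207, -8, 763/15, 208, 431, 548, 637.75, 688, 709, 891]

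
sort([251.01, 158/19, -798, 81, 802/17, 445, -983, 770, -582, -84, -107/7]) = [-983, -798, -582, -84, -107/7, 158/19, 802/17, 81, 251.01, 445, 770]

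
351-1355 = -1004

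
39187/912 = 42 + 883/912 ≈ 42.97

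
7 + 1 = 8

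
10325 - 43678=-33353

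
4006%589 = 472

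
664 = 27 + 637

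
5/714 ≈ 0.00700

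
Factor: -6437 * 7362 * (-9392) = 2^5 * 3^2 * 41^1 * 157^1 * 409^1 * 587^1 = 445079310048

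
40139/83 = 483 + 50/83 ≈ 483.60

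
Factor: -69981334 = -1*2^1*34990667^1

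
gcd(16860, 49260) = 60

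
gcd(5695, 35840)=5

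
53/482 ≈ 0.110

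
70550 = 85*830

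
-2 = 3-5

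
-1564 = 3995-5559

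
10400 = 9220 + 1180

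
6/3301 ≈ 0.00182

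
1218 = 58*21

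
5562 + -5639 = -77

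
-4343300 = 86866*(-50)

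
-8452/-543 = 15+307/543 ≈ 15.57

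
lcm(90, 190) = 1710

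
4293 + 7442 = 11735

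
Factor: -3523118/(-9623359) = 2^1 * 563^(-1) * 1283^1 * 1373^1 * 17093^(-1)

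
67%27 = 13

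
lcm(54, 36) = 108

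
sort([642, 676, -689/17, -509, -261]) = [-509, -261, -689/17, 642, 676]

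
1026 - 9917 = -8891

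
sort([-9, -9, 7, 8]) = [-9, -9, 7, 8]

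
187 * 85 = 15895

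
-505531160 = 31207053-536738213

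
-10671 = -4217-6454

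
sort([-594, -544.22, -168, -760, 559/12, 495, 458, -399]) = [-760, -594, -544.22, -399, -168, 559/12, 458, 495]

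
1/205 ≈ 0.00488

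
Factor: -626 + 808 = 2^1*7^1*13^1 = 182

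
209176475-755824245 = -546647770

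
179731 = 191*941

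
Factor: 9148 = 2^2*2287^1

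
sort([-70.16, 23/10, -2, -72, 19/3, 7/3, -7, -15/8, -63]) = [-72, -70.16, -63, -7, -2, -15/8, 23/10, 7/3, 19/3]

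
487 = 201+286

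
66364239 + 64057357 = 130421596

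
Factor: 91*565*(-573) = -1*3^1*5^1*7^1*13^1*113^1*191^1 = -29460795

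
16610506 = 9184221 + 7426285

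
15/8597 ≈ 0.00174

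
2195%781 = 633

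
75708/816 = 6309/68 ≈ 92.78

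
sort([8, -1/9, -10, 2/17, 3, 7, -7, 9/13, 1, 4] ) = [-10, -7, -1/9, 2/17, 9/13, 1, 3, 4, 7, 8] 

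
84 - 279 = -195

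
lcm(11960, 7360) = 95680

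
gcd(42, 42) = 42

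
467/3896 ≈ 0.120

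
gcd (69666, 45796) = 2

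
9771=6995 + 2776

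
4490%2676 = 1814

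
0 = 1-1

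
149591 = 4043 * 37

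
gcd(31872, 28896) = 96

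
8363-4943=3420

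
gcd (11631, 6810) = 3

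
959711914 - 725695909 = 234016005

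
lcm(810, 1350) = 4050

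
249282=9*27698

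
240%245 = 240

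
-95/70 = -19/14 ≈ -1.36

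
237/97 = 2 + 43/97 ≈ 2.44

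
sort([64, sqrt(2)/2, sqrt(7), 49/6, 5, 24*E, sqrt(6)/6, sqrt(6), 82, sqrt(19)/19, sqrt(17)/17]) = [sqrt(19)/19, sqrt(17)/17, sqrt(6)/6, sqrt(2)/2, sqrt(6), sqrt(7), 5, 49/6, 64, 24*E, 82]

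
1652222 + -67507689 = -65855467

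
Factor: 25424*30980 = 2^6*5^1*7^1*227^1*1549^1 = 787635520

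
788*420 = 330960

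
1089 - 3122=-2033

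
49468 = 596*83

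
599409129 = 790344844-190935715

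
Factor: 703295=5^1 * 140659^1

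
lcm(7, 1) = 7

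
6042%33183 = 6042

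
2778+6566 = 9344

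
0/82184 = 0 = 0.00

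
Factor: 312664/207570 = 2^2*3^ (-1)*5^ (-1)*11^1*19^1*37^ (-1) = 836/555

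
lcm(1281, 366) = 2562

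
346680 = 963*360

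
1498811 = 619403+879408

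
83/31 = 2 + 21/31 ≈ 2.68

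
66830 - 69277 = -2447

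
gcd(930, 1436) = 2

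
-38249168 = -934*40952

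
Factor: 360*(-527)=-1*2^3*3^2*5^1*17^1*31^1=-189720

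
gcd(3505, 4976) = 1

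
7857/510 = 15+69/170 ≈ 15.41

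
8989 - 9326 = -337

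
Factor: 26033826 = 2^1 * 3^1 * 7^1 * 13^1 * 47681^1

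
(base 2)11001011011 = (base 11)124a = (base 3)2020021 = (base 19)49c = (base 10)1627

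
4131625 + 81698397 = 85830022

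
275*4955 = 1362625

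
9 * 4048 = 36432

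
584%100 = 84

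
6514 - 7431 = -917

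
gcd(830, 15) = 5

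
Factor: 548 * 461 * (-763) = -1 * 2^2 * 7^1 * 109^1 * 137^1 * 461^1 = -192755164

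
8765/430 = 20 + 33/86≈20.38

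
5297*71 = 376087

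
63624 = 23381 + 40243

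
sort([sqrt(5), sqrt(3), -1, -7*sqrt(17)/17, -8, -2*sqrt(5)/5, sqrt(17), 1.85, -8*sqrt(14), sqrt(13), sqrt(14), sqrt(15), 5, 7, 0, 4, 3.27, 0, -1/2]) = [-8*sqrt(14), -8, -7*sqrt(17)/17, -1, -2*sqrt(5)/5, -1/2, 0, 0, sqrt(3), 1.85, sqrt(5), 3.27, sqrt(13), sqrt(14), sqrt(15), 4, sqrt(17), 5, 7]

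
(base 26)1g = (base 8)52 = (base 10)42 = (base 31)1b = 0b101010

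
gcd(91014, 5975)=1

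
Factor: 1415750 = 2^1*5^3*7^1*809^1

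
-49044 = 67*(-732)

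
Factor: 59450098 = 2^1 * 263^1 * 113023^1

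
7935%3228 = 1479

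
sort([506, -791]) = [-791, 506]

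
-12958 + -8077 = -21035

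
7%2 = 1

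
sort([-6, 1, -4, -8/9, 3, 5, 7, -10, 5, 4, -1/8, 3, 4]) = [-10, -6, -4, -8/9, -1/8, 1, 3, 3, 4, 4, 5, 5, 7]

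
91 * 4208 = 382928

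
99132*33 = 3271356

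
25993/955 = 27 + 208/955 ≈ 27.22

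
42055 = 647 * 65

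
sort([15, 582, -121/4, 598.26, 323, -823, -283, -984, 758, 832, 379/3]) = [-984, -823, -283, -121/4, 15, 379/3, 323, 582, 598.26, 758, 832]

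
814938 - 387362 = 427576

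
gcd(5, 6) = 1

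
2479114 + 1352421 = 3831535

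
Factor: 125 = 5^3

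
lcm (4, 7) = 28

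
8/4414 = 4/2207 ≈ 0.00181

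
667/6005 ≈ 0.111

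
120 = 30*4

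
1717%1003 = 714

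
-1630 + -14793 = -16423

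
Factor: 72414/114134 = 3^5*383^(-1) = 243/383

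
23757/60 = 395 + 19/20 = 395.95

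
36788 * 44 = 1618672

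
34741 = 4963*7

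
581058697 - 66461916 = 514596781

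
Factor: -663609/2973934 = -1*2^(-1)*3^1*113^(-1)*13159^(-1)*221203^1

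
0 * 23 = 0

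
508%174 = 160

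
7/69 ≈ 0.101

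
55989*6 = 335934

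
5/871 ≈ 0.00574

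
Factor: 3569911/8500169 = 31^(-1)*41^1*87071^1*274199^(-1)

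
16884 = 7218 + 9666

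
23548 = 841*28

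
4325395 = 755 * 5729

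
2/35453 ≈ 0.0000564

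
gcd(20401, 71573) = 1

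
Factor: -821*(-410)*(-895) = -1*2^1*5^2*41^1*179^1*821^1 = -301265950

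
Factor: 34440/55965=2^3*13^(-1)=8/13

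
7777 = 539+7238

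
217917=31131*7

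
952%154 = 28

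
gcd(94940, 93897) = 1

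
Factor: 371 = 7^1 * 53^1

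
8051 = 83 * 97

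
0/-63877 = 0 = 0.00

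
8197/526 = 15 + 307/526 ≈ 15.58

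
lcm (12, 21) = 84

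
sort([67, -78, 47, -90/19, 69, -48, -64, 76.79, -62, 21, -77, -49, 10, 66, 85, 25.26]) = [-78, -77, -64, -62, -49, -48, -90/19, 10, 21, 25.26, 47, 66, 67, 69, 76.79, 85]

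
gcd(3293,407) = 37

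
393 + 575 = 968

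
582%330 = 252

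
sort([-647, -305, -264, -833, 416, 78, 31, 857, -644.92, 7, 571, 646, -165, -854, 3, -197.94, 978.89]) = [-854, -833, -647, -644.92, -305, -264, -197.94, -165, 3, 7, 31, 78, 416, 571, 646, 857, 978.89]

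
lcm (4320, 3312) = 99360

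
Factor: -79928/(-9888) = 2^(-2)*3^(-1)*97^1 = 97/12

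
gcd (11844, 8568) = 252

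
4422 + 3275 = 7697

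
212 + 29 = 241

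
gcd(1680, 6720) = 1680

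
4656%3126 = 1530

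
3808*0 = 0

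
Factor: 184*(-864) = -1*2^8*3^3*23^1 = -158976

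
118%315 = 118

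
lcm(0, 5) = 0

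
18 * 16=288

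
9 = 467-458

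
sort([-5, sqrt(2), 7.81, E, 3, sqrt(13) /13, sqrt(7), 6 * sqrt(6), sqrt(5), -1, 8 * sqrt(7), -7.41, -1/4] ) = [-7.41, -5, -1, -1/4, sqrt(13) /13, sqrt(2), sqrt(5), sqrt(7), E, 3, 7.81, 6 * sqrt(6), 8 * sqrt(7)] 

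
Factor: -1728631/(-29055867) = 3^(-1) * 109^1 * 563^(-1) * 15859^1 * 17203^(-1)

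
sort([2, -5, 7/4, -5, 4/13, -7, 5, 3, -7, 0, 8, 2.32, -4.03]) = [-7, -7, -5, -5, -4.03, 0, 4/13, 7/4, 2, 2.32, 3, 5, 8]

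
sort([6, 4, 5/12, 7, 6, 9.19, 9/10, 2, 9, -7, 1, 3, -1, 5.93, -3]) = [-7, -3, -1, 5/12, 9/10, 1, 2, 3, 4, 5.93, 6, 6, 7, 9, 9.19]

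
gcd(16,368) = 16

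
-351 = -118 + -233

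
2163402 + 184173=2347575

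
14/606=7/303 ≈ 0.0231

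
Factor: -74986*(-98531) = 2^1*37^1*2663^1*37493^1 = 7388445566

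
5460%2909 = 2551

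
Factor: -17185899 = -1*3^1*19^1*23^1*13109^1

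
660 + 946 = 1606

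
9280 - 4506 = 4774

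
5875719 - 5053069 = 822650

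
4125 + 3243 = 7368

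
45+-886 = -841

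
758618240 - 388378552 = 370239688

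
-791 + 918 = 127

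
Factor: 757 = 757^1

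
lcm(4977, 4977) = 4977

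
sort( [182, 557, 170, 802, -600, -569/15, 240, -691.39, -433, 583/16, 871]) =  [-691.39, -600, -433, -569/15, 583/16, 170, 182, 240, 557, 802, 871]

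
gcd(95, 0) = 95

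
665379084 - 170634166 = 494744918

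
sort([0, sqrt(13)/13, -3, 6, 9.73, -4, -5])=[-5, -4, -3, 0, sqrt(13)/13, 6, 9.73]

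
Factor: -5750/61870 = -1 * 5^2 * 269^ (-1) = -25/269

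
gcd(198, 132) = 66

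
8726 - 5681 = 3045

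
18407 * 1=18407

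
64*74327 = 4756928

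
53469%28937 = 24532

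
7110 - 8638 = -1528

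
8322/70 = 4161/35 ≈ 118.89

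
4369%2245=2124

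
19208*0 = 0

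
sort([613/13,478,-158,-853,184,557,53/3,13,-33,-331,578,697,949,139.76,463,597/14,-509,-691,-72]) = [-853,-691,-509,-331,-158,-72,-33,13,53/3,597/14,613/13,139.76,184,463,478,557,578,697,949]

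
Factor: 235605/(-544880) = -1*2^(-4)*3^1*7^(-2)*113^1 = -339/784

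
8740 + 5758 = 14498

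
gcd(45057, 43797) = 3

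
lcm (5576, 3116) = 105944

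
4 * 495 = 1980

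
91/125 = 0.728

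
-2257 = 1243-3500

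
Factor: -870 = -1*2^1*3^1*5^1*29^1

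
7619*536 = 4083784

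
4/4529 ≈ 0.000883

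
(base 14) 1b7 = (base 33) ar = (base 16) 165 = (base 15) 18c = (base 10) 357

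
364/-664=-91/166 ≈ -0.548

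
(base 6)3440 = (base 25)17g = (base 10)816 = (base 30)r6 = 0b1100110000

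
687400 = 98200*7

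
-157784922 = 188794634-346579556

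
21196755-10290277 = 10906478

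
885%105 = 45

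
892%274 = 70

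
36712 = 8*4589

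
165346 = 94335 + 71011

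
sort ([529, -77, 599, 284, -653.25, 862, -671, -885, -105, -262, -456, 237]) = [-885, -671, -653.25, -456, -262, -105, -77, 237, 284, 529, 599, 862]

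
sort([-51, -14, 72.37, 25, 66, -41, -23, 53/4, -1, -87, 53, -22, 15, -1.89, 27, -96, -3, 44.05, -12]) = [-96, -87, -51, -41, -23, -22, -14, -12, -3, -1.89, -1, 53/4, 15, 25, 27, 44.05, 53, 66, 72.37]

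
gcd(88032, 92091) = 3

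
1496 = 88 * 17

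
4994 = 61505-56511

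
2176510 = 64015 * 34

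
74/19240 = 1/260≈0.00385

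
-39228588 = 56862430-96091018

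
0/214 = 0 = 0.00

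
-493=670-1163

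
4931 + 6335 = 11266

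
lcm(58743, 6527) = 58743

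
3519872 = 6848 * 514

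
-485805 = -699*695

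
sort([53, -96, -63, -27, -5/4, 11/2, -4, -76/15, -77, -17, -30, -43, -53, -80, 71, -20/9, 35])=[-96, -80, -77, -63, -53, -43, -30, -27, -17, -76/15, -4, -20/9, -5/4, 11/2, 35, 53, 71]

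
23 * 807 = 18561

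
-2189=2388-4577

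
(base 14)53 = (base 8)111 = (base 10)73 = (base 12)61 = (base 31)2b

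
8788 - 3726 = 5062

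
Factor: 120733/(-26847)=-1*3^(-2)*19^(-1)*769^1=-769/171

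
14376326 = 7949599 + 6426727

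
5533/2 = 2766 + 1/2 = 2766.50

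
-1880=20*(-94)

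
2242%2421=2242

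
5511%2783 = 2728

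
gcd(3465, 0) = 3465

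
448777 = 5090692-4641915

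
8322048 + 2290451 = 10612499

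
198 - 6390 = -6192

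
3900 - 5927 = -2027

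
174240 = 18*9680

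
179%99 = 80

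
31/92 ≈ 0.337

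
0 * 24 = 0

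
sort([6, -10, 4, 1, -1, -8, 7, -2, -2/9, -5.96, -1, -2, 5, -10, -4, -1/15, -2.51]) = [-10, -10, -8, -5.96, -4, -2.51, -2, -2, -1, -1, -2/9, -1/15, 1, 4, 5, 6, 7]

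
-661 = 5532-6193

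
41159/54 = 762+11/54 ≈ 762.20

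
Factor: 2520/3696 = 2^(-1)*3^1*5^1*11^(-1) = 15/22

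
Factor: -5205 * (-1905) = 3^2 * 5^2 * 127^1 * 347^1 = 9915525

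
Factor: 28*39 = 2^2*3^1*7^1*13^1 = 1092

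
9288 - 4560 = 4728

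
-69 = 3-72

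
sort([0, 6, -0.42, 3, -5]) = [-5, -0.42, 0, 3, 6]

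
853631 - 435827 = 417804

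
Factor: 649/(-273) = -1 * 3^(-1) * 7^(-1) * 11^1 * 13^(-1) * 59^1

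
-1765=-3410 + 1645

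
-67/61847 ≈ -0.00108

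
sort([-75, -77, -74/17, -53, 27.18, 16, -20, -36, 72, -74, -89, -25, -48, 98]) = [-89, -77, -75, -74, -53, -48, -36, -25, -20, -74/17, 16, 27.18, 72, 98]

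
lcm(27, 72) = 216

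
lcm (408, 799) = 19176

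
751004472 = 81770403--669234069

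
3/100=0.03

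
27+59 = 86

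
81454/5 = 16290 + 4/5 = 16290.80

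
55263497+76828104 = 132091601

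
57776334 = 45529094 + 12247240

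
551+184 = 735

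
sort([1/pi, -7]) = [-7, 1/pi]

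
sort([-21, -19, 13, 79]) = [-21, -19, 13, 79]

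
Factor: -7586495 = -1*5^1*7^1*216757^1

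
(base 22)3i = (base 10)84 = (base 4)1110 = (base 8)124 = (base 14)60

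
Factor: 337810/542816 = 2^(-4)*5^1*11^1*37^1*83^1*16963^(-1) = 168905/271408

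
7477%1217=175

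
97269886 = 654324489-557054603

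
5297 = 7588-2291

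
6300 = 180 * 35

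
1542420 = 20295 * 76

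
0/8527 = 0 = 0.00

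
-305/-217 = 1+88/217 ≈ 1.41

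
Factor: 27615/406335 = 7^1*103^(-1) = 7/103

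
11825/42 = 281+23/42 ≈ 281.55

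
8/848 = 1/106 ≈ 0.00943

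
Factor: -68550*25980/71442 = -1*2^2*3^(-4)*5^3*7^(-2)*433^1*457^1 = -98940500/3969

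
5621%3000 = 2621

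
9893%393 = 68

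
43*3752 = 161336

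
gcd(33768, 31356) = 2412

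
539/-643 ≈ -0.838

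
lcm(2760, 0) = 0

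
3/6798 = 1/2266≈0.000441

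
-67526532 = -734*91998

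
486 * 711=345546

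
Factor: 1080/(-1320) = -1*3^2*11^(-1) = -9/11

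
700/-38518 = -350/19259≈-0.0182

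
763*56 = 42728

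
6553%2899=755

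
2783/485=5+358/485 ≈ 5.74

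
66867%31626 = 3615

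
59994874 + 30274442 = 90269316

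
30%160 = 30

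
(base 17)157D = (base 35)5AF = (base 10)6490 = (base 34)5KU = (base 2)1100101011010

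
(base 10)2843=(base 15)c98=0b101100011011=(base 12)178b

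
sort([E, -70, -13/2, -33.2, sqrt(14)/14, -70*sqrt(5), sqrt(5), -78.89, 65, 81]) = [-70*sqrt(5), -78.89, -70, -33.2, -13/2, sqrt(14)/14, sqrt(5), E, 65, 81]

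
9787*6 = 58722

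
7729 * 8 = 61832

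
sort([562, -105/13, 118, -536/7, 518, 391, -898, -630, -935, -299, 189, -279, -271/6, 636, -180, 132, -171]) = [-935, -898, -630, -299, -279, -180, -171, -536/7, -271/6, -105/13, 118, 132, 189, 391, 518, 562, 636]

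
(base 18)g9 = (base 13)19b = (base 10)297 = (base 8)451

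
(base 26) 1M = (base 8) 60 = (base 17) 2E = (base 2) 110000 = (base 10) 48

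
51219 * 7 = 358533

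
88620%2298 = 1296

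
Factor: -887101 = -1*887101^1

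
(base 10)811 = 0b1100101011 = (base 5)11221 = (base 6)3431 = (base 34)nt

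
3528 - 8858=-5330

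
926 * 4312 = 3992912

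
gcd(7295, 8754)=1459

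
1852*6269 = 11610188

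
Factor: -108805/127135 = -1*463^1*541^(-1) = -463/541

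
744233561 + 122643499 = 866877060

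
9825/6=3275/2=1637.50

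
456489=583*783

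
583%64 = 7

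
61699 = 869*71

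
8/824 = 1/103 ≈ 0.00971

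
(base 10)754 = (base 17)2a6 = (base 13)460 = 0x2f2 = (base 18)25g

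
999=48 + 951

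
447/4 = 111 + 3/4 = 111.75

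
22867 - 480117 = -457250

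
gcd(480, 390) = 30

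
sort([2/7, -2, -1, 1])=[-2, -1, 2/7, 1]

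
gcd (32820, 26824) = 4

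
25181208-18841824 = 6339384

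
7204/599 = 12 + 16/599 ≈ 12.03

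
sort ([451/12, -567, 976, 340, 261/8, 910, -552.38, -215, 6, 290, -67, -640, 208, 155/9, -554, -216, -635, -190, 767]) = [-640, -635, -567, -554, -552.38, -216, -215, -190, -67, 6, 155/9, 261/8, 451/12, 208, 290, 340, 767, 910, 976]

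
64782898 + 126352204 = 191135102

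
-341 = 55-396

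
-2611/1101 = -2 - 409/1101 ≈ -2.37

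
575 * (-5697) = -3275775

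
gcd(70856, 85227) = 1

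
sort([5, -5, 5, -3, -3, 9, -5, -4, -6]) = [-6, -5, -5, -4, -3, -3, 5, 5, 9]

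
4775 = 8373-3598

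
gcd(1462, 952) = 34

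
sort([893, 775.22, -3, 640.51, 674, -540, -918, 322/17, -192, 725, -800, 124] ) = [-918, -800, -540, -192, -3, 322/17, 124, 640.51, 674, 725, 775.22, 893] 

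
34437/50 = 688 + 37/50 = 688.74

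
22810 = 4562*5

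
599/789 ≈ 0.759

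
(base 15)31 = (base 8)56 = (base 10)46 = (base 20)26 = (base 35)1b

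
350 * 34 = 11900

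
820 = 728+92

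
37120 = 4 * 9280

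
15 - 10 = 5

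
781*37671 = 29421051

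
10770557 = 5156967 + 5613590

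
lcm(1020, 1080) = 18360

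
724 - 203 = 521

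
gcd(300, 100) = 100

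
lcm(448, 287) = 18368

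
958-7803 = -6845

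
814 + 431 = 1245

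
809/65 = 12+29/65 ≈ 12.45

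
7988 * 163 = 1302044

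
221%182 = 39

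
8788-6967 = 1821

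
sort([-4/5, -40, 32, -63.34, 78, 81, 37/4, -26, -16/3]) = [-63.34, -40, -26, -16/3, -4/5, 37/4, 32, 78, 81]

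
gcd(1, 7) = 1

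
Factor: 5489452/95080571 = 2^2*67^(-1)*229^(-1)*6197^(-1)*1372363^1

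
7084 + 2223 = 9307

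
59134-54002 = 5132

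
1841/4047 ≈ 0.455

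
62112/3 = 20704 = 20704.00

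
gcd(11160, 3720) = 3720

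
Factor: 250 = 2^1*5^3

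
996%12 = 0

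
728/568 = 91/71 ≈ 1.28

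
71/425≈0.167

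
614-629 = -15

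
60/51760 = 3/2588 ≈ 0.00116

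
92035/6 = 15339 + 1/6 ≈ 15339.17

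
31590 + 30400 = 61990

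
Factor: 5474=2^1 * 7^1 * 17^1 * 23^1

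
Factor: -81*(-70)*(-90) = -1*2^2*3^6*5^2*7^1 = -510300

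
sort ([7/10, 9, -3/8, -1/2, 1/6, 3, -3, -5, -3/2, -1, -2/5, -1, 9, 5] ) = [-5, -3, -3/2, -1, -1, -1/2, -2/5, -3/8, 1/6, 7/10, 3, 5, 9, 9] 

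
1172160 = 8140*144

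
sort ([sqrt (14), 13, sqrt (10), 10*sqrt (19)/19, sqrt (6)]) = [10*sqrt (19)/19, sqrt (6), sqrt (10), sqrt (14), 13]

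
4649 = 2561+2088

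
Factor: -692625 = -1 * 3^1 * 5^3 * 1847^1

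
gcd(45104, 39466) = 5638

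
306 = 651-345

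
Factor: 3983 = 7^1*569^1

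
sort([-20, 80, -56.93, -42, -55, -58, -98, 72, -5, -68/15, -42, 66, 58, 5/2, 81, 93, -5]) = [-98, -58, -56.93, -55, -42, -42, -20, -5, -5, -68/15, 5/2, 58, 66, 72, 80, 81, 93]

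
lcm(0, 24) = 0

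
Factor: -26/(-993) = 2^1*3^(-1)*13^1*331^(-1)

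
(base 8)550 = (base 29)cc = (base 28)co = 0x168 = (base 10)360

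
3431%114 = 11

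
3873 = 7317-3444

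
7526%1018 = 400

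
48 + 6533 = 6581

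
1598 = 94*17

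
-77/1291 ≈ -0.0596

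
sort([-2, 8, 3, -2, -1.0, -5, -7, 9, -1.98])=[-7, -5, -2, -2, -1.98, -1.0, 3, 8, 9]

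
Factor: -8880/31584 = -1 * 2^(-1) * 5^1 * 7^(-1) * 37^1 * 47^(-1) = -185/658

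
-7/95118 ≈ -0.0000736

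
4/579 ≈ 0.00691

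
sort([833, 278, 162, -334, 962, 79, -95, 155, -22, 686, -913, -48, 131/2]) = [-913, -334, -95, -48, -22, 131/2, 79, 155, 162, 278, 686, 833, 962]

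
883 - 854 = 29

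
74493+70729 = 145222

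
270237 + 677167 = 947404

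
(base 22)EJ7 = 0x1C21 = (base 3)100212201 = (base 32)711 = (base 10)7201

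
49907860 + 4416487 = 54324347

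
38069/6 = 6344 + 5/6 ≈ 6344.83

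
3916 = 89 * 44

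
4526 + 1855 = 6381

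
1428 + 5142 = 6570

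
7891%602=65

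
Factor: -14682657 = -1*3^1*11^1*444929^1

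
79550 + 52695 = 132245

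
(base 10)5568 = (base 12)3280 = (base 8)12700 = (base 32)5e0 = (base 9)7566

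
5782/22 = 2891/11 ≈ 262.82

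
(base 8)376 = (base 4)3332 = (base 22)bc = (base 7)512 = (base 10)254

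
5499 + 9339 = 14838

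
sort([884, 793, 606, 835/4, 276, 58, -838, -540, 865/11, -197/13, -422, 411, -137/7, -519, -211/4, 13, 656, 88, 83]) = [-838, -540, -519, -422, -211/4, -137/7, -197/13, 13, 58, 865/11, 83, 88, 835/4, 276, 411, 606, 656, 793, 884]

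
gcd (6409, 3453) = 1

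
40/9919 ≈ 0.00403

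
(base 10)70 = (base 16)46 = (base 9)77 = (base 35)20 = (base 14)50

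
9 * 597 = 5373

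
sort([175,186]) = [175,186]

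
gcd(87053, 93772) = 1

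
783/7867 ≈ 0.0995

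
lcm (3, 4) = 12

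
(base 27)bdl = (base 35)6tq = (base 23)fjj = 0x20c7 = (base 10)8391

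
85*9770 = 830450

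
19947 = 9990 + 9957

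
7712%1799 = 516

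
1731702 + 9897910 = 11629612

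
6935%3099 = 737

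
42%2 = 0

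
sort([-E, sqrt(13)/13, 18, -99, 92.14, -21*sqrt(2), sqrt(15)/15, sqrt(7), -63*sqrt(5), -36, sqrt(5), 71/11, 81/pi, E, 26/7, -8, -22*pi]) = [-63*sqrt(5), -99, -22*pi, -36, -21*sqrt(2), -8, -E, sqrt(15)/15, sqrt(13)/13, sqrt(5), sqrt(7), E, 26/7, 71/11, 18, 81/pi, 92.14]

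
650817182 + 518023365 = 1168840547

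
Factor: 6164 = 2^2*23^1*67^1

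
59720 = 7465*8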